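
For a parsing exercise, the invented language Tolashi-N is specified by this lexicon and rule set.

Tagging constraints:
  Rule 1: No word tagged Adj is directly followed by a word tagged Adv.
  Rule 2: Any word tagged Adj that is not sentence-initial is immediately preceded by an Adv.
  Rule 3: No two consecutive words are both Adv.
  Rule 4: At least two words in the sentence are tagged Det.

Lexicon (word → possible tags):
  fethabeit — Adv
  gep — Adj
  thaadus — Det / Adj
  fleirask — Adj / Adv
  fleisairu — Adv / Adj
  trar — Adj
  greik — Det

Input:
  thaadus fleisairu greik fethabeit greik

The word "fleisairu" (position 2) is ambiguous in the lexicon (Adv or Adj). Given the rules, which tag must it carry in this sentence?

Candidates per position — 1:thaadus {Det,Adj}; 2:fleisairu {Adv,Adj}; 3:greik {Det}; 4:fethabeit {Adv}; 5:greik {Det}.
Position 2: Adj is ruled out by rule 2; that leaves Adv.
Position 1: Adj is ruled out by rule 1; that leaves Det.
That leaves exactly one tagging: Det Adv Det Adv Det.
Rule-by-rule: rule 1 holds; rule 2 holds; rule 3 holds; rule 4 holds.

Adv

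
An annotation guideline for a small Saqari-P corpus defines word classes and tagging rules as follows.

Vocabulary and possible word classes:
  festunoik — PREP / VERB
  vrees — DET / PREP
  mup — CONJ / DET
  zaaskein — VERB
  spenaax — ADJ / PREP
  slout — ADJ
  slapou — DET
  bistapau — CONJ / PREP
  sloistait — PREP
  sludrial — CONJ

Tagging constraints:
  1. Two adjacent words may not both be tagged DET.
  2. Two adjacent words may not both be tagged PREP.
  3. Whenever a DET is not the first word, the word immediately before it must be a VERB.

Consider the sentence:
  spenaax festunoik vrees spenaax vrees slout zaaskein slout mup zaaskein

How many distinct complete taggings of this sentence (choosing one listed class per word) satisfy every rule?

Candidates per position — 1:spenaax {ADJ,PREP}; 2:festunoik {PREP,VERB}; 3:vrees {DET,PREP}; 4:spenaax {ADJ,PREP}; 5:vrees {DET,PREP}; 6:slout {ADJ}; 7:zaaskein {VERB}; 8:slout {ADJ}; 9:mup {CONJ,DET}; 10:zaaskein {VERB}.
There are 64 candidate sequences in total.
The sequences that satisfy every rule: ADJ VERB DET ADJ PREP ADJ VERB ADJ CONJ VERB; ADJ VERB PREP ADJ PREP ADJ VERB ADJ CONJ VERB; PREP VERB DET ADJ PREP ADJ VERB ADJ CONJ VERB; PREP VERB PREP ADJ PREP ADJ VERB ADJ CONJ VERB.
Count = 4.

4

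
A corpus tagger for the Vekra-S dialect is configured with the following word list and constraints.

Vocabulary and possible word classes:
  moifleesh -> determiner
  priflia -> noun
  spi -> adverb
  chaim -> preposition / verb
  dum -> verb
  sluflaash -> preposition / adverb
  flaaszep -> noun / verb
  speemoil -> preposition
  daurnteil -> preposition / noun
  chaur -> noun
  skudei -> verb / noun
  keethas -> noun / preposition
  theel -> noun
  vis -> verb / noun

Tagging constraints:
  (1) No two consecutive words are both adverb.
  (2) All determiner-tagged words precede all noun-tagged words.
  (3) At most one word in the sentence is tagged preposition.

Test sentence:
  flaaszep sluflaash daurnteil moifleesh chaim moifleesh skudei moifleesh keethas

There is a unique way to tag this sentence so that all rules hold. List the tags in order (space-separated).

verb adverb preposition determiner verb determiner verb determiner noun

Candidates per position — 1:flaaszep {noun,verb}; 2:sluflaash {preposition,adverb}; 3:daurnteil {preposition,noun}; 4:moifleesh {determiner}; 5:chaim {preposition,verb}; 6:moifleesh {determiner}; 7:skudei {verb,noun}; 8:moifleesh {determiner}; 9:keethas {noun,preposition}.
Word 1 cannot be noun — rule 2 would then fail for every completion. It is verb.
Word 3 cannot be noun — rule 2 would then fail for every completion. It is preposition.
Word 5 cannot be preposition — rule 3 would then fail for every completion. It is verb.
Word 7 cannot be noun — rule 2 would then fail for every completion. It is verb.
Word 9 cannot be preposition — rule 3 would then fail for every completion. It is noun.
Word 2 cannot be preposition — rule 3 would then fail for every completion. It is adverb.
The unique satisfying tagging is: verb adverb preposition determiner verb determiner verb determiner noun.
Check: rule 1 satisfied; rule 2 satisfied; rule 3 satisfied.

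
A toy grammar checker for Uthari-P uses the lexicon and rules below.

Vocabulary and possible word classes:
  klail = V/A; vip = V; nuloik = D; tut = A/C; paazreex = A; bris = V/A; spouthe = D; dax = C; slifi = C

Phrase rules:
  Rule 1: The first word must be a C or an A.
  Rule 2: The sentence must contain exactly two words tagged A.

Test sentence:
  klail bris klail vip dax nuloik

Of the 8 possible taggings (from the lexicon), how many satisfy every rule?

Candidates per position — 1:klail {V,A}; 2:bris {V,A}; 3:klail {V,A}; 4:vip {V}; 5:dax {C}; 6:nuloik {D}.
There are 8 candidate sequences in total.
The sequences that satisfy every rule: A V A V C D; A A V V C D.
Count = 2.

2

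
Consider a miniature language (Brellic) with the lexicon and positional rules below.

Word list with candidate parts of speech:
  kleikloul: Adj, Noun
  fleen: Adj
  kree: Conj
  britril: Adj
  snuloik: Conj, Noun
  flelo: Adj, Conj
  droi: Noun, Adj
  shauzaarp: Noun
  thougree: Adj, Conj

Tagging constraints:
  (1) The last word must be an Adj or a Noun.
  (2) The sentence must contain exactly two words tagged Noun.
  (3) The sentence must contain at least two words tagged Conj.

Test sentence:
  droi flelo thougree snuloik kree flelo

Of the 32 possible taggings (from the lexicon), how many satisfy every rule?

Candidates per position — 1:droi {Noun,Adj}; 2:flelo {Adj,Conj}; 3:thougree {Adj,Conj}; 4:snuloik {Conj,Noun}; 5:kree {Conj}; 6:flelo {Adj,Conj}.
There are 32 candidate sequences in total.
The sequences that satisfy every rule: Noun Adj Conj Noun Conj Adj; Noun Conj Adj Noun Conj Adj; Noun Conj Conj Noun Conj Adj.
Count = 3.

3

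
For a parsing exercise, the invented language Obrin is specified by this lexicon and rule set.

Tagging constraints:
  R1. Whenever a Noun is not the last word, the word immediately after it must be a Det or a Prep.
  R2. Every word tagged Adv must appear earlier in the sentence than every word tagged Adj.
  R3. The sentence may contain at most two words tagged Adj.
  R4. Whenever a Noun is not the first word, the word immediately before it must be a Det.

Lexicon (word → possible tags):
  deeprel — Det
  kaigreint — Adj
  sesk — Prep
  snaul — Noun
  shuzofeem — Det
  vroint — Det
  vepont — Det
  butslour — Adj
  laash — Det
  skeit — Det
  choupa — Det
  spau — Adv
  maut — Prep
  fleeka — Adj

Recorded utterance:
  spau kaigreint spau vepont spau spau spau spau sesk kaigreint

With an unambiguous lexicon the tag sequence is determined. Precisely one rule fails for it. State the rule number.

2

Fixed tagging: Adv Adj Adv Det Adv Adv Adv Adv Prep Adj.
Rule check: R1 ✓, R2 ✗, R3 ✓, R4 ✓.
Only rule 2 fails.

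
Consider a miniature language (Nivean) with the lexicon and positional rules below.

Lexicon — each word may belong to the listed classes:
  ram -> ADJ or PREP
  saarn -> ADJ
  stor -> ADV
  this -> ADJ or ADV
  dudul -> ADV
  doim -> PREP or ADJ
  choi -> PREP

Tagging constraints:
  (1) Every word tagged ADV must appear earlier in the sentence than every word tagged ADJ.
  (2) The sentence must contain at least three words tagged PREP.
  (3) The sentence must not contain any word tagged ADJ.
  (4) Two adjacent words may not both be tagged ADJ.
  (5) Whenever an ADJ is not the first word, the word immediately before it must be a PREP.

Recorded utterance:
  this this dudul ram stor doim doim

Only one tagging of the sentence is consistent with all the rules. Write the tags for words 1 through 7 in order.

Candidates per position — 1:this {ADJ,ADV}; 2:this {ADJ,ADV}; 3:dudul {ADV}; 4:ram {ADJ,PREP}; 5:stor {ADV}; 6:doim {PREP,ADJ}; 7:doim {PREP,ADJ}.
Position 1: tagging it ADJ would leave rule 1 unsatisfiable, so it must be ADV.
Position 2: tagging it ADJ would leave rule 1 unsatisfiable, so it must be ADV.
Position 4: tagging it ADJ would leave rule 1 unsatisfiable, so it must be PREP.
Position 6: tagging it ADJ would leave rule 2 unsatisfiable, so it must be PREP.
Position 7: tagging it ADJ would leave rule 2 unsatisfiable, so it must be PREP.
The only consistent sequence is: ADV ADV ADV PREP ADV PREP PREP.
Verifying each rule — rule 1 ✓; rule 2 ✓; rule 3 ✓; rule 4 ✓; rule 5 ✓.

ADV ADV ADV PREP ADV PREP PREP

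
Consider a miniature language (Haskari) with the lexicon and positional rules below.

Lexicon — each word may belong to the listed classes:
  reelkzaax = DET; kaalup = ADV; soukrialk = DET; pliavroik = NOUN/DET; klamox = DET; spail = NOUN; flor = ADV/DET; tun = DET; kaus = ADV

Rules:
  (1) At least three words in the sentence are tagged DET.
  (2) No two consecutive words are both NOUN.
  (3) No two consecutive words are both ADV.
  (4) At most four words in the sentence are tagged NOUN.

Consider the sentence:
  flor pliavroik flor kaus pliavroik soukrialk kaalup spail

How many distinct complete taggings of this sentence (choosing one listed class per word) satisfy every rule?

7

Candidates per position — 1:flor {ADV,DET}; 2:pliavroik {NOUN,DET}; 3:flor {ADV,DET}; 4:kaus {ADV}; 5:pliavroik {NOUN,DET}; 6:soukrialk {DET}; 7:kaalup {ADV}; 8:spail {NOUN}.
There are 16 candidate sequences in total.
Checking each against the rules leaves 7 sequences.
Count = 7.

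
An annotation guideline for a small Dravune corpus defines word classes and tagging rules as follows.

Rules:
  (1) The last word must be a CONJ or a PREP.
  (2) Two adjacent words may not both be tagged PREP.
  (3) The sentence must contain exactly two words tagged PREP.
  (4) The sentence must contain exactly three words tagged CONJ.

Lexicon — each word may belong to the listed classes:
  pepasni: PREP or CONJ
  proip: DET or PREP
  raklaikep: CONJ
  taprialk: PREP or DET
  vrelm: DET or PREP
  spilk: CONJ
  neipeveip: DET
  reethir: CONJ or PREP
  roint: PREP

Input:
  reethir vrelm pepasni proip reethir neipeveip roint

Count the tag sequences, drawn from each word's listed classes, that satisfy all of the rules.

2

Candidates per position — 1:reethir {CONJ,PREP}; 2:vrelm {DET,PREP}; 3:pepasni {PREP,CONJ}; 4:proip {DET,PREP}; 5:reethir {CONJ,PREP}; 6:neipeveip {DET}; 7:roint {PREP}.
There are 32 candidate sequences in total.
The sequences that satisfy every rule: CONJ DET CONJ PREP CONJ DET PREP; CONJ PREP CONJ DET CONJ DET PREP.
Count = 2.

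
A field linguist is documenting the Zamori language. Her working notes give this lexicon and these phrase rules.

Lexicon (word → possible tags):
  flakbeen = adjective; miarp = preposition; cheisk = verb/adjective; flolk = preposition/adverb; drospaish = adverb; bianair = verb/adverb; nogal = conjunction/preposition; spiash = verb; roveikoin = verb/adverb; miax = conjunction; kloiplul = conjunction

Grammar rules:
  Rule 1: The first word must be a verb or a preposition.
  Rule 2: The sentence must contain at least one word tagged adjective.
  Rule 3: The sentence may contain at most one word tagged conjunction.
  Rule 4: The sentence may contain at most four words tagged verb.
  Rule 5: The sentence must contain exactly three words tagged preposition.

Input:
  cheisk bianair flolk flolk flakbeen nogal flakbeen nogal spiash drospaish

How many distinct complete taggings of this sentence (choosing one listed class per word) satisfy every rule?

Candidates per position — 1:cheisk {verb,adjective}; 2:bianair {verb,adverb}; 3:flolk {preposition,adverb}; 4:flolk {preposition,adverb}; 5:flakbeen {adjective}; 6:nogal {conjunction,preposition}; 7:flakbeen {adjective}; 8:nogal {conjunction,preposition}; 9:spiash {verb}; 10:drospaish {adverb}.
There are 64 candidate sequences in total.
Checking each against the rules leaves 8 sequences.
Count = 8.

8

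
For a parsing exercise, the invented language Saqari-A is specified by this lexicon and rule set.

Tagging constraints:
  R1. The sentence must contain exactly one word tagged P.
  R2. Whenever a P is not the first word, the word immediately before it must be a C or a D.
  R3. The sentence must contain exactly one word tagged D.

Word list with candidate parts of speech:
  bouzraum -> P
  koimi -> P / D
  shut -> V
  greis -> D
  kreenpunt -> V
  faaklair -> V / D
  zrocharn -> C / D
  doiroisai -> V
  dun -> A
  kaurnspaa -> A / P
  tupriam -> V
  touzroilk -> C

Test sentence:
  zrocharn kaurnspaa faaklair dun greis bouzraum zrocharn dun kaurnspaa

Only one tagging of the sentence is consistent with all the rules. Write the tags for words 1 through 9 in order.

C A V A D P C A A

Candidates per position — 1:zrocharn {C,D}; 2:kaurnspaa {A,P}; 3:faaklair {V,D}; 4:dun {A}; 5:greis {D}; 6:bouzraum {P}; 7:zrocharn {C,D}; 8:dun {A}; 9:kaurnspaa {A,P}.
Position 1: tagging it D would leave rule 3 unsatisfiable, so it must be C.
Position 2: tagging it P would leave rule 1 unsatisfiable, so it must be A.
Position 3: tagging it D would leave rule 3 unsatisfiable, so it must be V.
Position 7: tagging it D would leave rule 3 unsatisfiable, so it must be C.
Position 9: tagging it P would leave rule 1 unsatisfiable, so it must be A.
The only consistent sequence is: C A V A D P C A A.
Check: rule 1 ✓; rule 2 ✓; rule 3 ✓.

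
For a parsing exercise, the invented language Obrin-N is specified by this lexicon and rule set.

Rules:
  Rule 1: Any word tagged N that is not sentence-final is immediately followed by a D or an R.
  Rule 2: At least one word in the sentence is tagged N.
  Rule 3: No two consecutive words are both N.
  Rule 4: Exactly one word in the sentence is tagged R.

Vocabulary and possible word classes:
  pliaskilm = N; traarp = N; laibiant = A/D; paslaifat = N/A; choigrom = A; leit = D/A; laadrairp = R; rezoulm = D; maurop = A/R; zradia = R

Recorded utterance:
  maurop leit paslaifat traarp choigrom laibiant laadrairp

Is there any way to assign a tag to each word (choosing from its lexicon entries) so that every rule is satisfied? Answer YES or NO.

Candidates per position — 1:maurop {A,R}; 2:leit {D,A}; 3:paslaifat {N,A}; 4:traarp {N}; 5:choigrom {A}; 6:laibiant {A,D}; 7:laadrairp {R}.
Rule 1 cannot be satisfied by any choice of tags from the lexicon.
So there is no consistent tagging.

NO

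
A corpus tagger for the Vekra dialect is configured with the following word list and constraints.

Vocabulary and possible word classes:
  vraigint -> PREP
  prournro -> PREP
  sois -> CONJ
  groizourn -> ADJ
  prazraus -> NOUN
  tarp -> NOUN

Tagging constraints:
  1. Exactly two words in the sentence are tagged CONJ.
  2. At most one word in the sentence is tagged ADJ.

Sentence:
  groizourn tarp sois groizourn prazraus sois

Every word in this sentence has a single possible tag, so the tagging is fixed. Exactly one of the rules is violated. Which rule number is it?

2

Fixed tagging: ADJ NOUN CONJ ADJ NOUN CONJ.
Rule check: R1 ✓, R2 ✗.
Only rule 2 fails.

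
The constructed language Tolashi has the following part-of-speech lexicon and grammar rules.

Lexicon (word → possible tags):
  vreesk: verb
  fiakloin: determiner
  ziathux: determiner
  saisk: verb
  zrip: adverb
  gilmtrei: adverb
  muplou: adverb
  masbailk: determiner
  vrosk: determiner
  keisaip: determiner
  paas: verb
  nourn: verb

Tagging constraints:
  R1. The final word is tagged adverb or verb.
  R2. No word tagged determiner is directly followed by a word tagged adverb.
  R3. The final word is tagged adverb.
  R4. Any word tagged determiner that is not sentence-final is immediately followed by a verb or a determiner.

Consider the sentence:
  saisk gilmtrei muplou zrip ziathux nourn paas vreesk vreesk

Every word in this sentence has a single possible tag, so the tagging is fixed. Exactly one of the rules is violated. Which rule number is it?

Fixed tagging: verb adverb adverb adverb determiner verb verb verb verb.
Rule check: R1 ✓, R2 ✓, R3 ✗, R4 ✓.
Only rule 3 fails.

3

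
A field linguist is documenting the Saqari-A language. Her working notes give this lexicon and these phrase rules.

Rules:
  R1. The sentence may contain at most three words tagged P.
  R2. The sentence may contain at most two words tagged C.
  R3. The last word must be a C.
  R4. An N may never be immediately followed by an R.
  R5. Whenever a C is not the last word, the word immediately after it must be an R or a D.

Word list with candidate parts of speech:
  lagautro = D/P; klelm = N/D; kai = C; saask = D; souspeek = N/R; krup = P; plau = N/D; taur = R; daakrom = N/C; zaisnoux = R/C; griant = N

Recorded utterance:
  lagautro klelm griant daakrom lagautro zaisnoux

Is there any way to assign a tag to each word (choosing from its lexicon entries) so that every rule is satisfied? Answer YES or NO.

Candidates per position — 1:lagautro {D,P}; 2:klelm {N,D}; 3:griant {N}; 4:daakrom {N,C}; 5:lagautro {D,P}; 6:zaisnoux {R,C}.
One satisfying assignment: P N N N P C.
Rule-by-rule: rule 1 ✓; rule 2 ✓; rule 3 ✓; rule 4 ✓; rule 5 ✓.

YES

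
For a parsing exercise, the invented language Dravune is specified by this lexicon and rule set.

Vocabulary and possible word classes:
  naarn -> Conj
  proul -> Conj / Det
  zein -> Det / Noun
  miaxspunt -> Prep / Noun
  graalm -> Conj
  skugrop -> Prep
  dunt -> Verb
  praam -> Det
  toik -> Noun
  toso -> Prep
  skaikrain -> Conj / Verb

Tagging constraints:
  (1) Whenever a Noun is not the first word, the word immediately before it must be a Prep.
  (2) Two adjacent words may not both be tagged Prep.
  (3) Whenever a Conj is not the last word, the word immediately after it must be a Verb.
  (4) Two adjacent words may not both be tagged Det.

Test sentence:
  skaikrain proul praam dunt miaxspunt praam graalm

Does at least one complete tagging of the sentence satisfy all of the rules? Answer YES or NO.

Candidates per position — 1:skaikrain {Conj,Verb}; 2:proul {Conj,Det}; 3:praam {Det}; 4:dunt {Verb}; 5:miaxspunt {Prep,Noun}; 6:praam {Det}; 7:graalm {Conj}.
Every candidate sequence violates at least one rule; no consistent tagging exists.

NO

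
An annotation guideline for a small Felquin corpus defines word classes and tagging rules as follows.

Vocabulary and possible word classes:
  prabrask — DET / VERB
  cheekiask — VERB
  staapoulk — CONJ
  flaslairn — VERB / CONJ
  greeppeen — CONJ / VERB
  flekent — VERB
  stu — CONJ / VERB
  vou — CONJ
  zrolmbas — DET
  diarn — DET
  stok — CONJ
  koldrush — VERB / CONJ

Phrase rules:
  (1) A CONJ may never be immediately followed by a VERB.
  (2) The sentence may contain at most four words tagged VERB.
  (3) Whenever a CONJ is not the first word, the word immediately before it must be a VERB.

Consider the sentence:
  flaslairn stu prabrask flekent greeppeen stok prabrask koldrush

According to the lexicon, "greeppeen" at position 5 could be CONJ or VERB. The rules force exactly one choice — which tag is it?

Candidates per position — 1:flaslairn {VERB,CONJ}; 2:stu {CONJ,VERB}; 3:prabrask {DET,VERB}; 4:flekent {VERB}; 5:greeppeen {CONJ,VERB}; 6:stok {CONJ}; 7:prabrask {DET,VERB}; 8:koldrush {VERB,CONJ}.
Word 5 cannot be CONJ — rule 3 would then fail for every completion. It is VERB.
Word 7 cannot be VERB — rule 1 would then fail for every completion. It is DET.
Word 8 cannot be CONJ — rule 3 would then fail for every completion. It is VERB.
The remaining ambiguous positions (1, 2, 3) are resolved jointly — only one combination satisfies every rule.
The only consistent sequence is: VERB CONJ DET VERB VERB CONJ DET VERB.
Rule-by-rule: rule 1 holds; rule 2 holds; rule 3 holds.

VERB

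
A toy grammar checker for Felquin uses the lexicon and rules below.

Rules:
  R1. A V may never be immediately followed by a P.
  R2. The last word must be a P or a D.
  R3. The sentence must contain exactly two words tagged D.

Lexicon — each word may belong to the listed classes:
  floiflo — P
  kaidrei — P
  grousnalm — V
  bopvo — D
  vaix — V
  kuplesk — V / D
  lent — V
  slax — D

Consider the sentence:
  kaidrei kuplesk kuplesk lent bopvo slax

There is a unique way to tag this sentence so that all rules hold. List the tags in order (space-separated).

Candidates per position — 1:kaidrei {P}; 2:kuplesk {V,D}; 3:kuplesk {V,D}; 4:lent {V}; 5:bopvo {D}; 6:slax {D}.
Position 2: tagging it D would leave rule 3 unsatisfiable, so it must be V.
Position 3: tagging it D would leave rule 3 unsatisfiable, so it must be V.
The only consistent sequence is: P V V V D D.
Rule-by-rule: rule 1 ok; rule 2 ok; rule 3 ok.

P V V V D D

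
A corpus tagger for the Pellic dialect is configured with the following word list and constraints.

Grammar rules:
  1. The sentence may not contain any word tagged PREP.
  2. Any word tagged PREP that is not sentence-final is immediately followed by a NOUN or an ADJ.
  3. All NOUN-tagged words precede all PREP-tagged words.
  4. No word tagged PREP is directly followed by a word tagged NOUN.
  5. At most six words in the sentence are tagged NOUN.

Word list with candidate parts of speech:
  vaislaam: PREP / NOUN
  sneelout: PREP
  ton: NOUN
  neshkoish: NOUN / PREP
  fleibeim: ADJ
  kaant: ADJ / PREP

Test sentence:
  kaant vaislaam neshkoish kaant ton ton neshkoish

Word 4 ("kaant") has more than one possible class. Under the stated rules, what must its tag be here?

ADJ

Candidates per position — 1:kaant {ADJ,PREP}; 2:vaislaam {PREP,NOUN}; 3:neshkoish {NOUN,PREP}; 4:kaant {ADJ,PREP}; 5:ton {NOUN}; 6:ton {NOUN}; 7:neshkoish {NOUN,PREP}.
If word 1 were PREP, no tagging could satisfy rule 1; so word 1 is ADJ.
If word 2 were PREP, no tagging could satisfy rule 1; so word 2 is NOUN.
If word 3 were PREP, no tagging could satisfy rule 1; so word 3 is NOUN.
If word 4 were PREP, no tagging could satisfy rule 1; so word 4 is ADJ.
If word 7 were PREP, no tagging could satisfy rule 1; so word 7 is NOUN.
So the tagging must be: ADJ NOUN NOUN ADJ NOUN NOUN NOUN.
Check: rule 1 satisfied; rule 2 satisfied; rule 3 satisfied; rule 4 satisfied; rule 5 satisfied.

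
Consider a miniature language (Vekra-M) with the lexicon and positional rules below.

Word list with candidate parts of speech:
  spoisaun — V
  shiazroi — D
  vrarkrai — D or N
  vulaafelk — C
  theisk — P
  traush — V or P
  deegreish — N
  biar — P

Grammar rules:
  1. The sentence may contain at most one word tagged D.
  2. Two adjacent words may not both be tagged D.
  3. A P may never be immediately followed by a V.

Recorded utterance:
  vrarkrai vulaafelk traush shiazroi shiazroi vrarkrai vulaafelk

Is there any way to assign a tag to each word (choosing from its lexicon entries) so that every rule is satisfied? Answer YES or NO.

Candidates per position — 1:vrarkrai {D,N}; 2:vulaafelk {C}; 3:traush {V,P}; 4:shiazroi {D}; 5:shiazroi {D}; 6:vrarkrai {D,N}; 7:vulaafelk {C}.
Rule 1 cannot be satisfied by any choice of tags from the lexicon.
So there is no consistent tagging.

NO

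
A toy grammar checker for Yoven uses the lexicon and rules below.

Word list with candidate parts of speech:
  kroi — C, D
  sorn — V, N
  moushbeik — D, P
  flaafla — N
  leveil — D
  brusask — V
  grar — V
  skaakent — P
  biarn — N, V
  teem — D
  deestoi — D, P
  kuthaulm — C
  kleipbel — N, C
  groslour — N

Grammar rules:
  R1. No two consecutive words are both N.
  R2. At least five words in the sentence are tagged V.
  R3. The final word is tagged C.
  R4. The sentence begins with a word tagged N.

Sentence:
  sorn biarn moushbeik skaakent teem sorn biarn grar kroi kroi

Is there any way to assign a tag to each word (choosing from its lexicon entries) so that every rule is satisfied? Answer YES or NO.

NO

Candidates per position — 1:sorn {V,N}; 2:biarn {N,V}; 3:moushbeik {D,P}; 4:skaakent {P}; 5:teem {D}; 6:sorn {V,N}; 7:biarn {N,V}; 8:grar {V}; 9:kroi {C,D}; 10:kroi {C,D}.
Every candidate sequence violates at least one rule; no consistent tagging exists.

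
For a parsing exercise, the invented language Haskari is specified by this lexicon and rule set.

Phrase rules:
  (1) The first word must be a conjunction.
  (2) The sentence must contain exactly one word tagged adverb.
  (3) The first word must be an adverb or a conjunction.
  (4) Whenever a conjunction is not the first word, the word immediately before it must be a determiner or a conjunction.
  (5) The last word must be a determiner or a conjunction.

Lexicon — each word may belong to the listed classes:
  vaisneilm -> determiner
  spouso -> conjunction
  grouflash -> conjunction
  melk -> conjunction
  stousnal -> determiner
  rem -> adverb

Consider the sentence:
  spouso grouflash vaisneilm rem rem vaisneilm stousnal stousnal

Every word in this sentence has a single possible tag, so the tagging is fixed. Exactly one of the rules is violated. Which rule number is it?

2

Fixed tagging: conjunction conjunction determiner adverb adverb determiner determiner determiner.
Rule check: R1 pass, R2 fail, R3 pass, R4 pass, R5 pass.
Only rule 2 fails.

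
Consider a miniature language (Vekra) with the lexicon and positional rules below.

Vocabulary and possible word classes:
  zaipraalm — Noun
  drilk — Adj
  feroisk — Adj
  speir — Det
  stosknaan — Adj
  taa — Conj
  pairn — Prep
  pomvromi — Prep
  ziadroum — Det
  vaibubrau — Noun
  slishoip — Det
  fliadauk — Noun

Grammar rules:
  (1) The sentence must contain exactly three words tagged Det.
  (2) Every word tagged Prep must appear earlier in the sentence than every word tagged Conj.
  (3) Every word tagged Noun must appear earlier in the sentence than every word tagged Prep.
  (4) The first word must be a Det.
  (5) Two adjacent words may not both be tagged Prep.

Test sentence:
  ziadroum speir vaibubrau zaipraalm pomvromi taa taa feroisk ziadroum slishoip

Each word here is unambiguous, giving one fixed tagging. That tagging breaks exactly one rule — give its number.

1

Fixed tagging: Det Det Noun Noun Prep Conj Conj Adj Det Det.
Applying the rules: R1 violated, R2 holds, R3 holds, R4 holds, R5 holds.
Only rule 1 fails.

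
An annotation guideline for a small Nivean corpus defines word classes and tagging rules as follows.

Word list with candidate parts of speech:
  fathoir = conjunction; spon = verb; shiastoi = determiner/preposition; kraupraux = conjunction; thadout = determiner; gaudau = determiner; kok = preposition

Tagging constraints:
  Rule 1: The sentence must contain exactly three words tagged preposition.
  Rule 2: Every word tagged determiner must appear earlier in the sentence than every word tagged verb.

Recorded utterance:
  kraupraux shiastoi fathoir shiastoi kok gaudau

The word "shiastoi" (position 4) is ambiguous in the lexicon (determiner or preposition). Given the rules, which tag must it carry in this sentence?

Candidates per position — 1:kraupraux {conjunction}; 2:shiastoi {determiner,preposition}; 3:fathoir {conjunction}; 4:shiastoi {determiner,preposition}; 5:kok {preposition}; 6:gaudau {determiner}.
Word 2 cannot be determiner — rule 1 would then fail for every completion. It is preposition.
Word 4 cannot be determiner — rule 1 would then fail for every completion. It is preposition.
The only consistent sequence is: conjunction preposition conjunction preposition preposition determiner.
Checking: rule 1 ok; rule 2 ok.

preposition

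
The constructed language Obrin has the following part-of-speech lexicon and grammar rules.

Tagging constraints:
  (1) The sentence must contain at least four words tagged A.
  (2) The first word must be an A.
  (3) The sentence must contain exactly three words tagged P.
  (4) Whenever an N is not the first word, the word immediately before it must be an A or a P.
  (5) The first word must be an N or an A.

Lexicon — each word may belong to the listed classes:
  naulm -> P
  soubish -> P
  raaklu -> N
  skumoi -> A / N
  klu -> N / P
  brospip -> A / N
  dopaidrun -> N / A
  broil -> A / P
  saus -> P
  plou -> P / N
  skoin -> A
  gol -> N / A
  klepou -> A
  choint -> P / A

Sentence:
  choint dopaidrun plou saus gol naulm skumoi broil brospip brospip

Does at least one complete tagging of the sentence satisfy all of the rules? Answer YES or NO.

YES

Candidates per position — 1:choint {P,A}; 2:dopaidrun {N,A}; 3:plou {P,N}; 4:saus {P}; 5:gol {N,A}; 6:naulm {P}; 7:skumoi {A,N}; 8:broil {A,P}; 9:brospip {A,N}; 10:brospip {A,N}.
One satisfying assignment: A A P P N P A A A N.
Rule-by-rule: rule 1 satisfied; rule 2 satisfied; rule 3 satisfied; rule 4 satisfied; rule 5 satisfied.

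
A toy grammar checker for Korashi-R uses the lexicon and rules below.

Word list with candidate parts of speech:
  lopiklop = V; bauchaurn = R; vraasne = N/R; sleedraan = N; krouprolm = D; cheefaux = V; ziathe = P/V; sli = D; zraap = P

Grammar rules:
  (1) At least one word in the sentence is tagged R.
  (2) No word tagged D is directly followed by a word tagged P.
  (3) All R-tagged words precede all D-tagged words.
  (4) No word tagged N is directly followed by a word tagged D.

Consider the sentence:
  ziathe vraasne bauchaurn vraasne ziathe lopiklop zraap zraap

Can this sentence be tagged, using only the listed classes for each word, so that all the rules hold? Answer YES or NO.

YES

Candidates per position — 1:ziathe {P,V}; 2:vraasne {N,R}; 3:bauchaurn {R}; 4:vraasne {N,R}; 5:ziathe {P,V}; 6:lopiklop {V}; 7:zraap {P}; 8:zraap {P}.
One satisfying assignment: P N R N P V P P.
Verifying each rule — rule 1 ok; rule 2 ok; rule 3 ok; rule 4 ok.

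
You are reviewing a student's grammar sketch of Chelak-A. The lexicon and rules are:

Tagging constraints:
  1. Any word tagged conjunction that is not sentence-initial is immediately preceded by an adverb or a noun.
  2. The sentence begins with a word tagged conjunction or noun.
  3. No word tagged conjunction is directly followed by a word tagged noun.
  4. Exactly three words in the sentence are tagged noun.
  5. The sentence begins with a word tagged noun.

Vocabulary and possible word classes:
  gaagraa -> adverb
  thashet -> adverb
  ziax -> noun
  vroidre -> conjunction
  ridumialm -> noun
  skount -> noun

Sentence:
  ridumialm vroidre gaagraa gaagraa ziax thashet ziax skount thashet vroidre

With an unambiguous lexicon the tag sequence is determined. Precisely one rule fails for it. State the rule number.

Fixed tagging: noun conjunction adverb adverb noun adverb noun noun adverb conjunction.
Checking each rule: R1 ✓, R2 ✓, R3 ✓, R4 ✗, R5 ✓.
Only rule 4 fails.

4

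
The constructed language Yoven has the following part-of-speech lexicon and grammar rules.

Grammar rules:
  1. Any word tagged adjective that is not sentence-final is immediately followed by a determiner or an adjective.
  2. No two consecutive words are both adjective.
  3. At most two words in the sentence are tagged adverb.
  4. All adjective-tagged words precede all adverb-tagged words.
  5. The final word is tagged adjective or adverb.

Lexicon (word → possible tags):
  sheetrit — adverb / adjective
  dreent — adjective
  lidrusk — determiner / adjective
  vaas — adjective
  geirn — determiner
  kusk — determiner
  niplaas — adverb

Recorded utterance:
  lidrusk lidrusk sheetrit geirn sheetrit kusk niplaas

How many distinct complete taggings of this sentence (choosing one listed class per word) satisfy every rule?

Candidates per position — 1:lidrusk {determiner,adjective}; 2:lidrusk {determiner,adjective}; 3:sheetrit {adverb,adjective}; 4:geirn {determiner}; 5:sheetrit {adverb,adjective}; 6:kusk {determiner}; 7:niplaas {adverb}.
There are 16 candidate sequences in total.
The sequences that satisfy every rule: determiner determiner adjective determiner adverb determiner adverb; determiner determiner adjective determiner adjective determiner adverb; adjective determiner adjective determiner adverb determiner adverb; adjective determiner adjective determiner adjective determiner adverb.
Count = 4.

4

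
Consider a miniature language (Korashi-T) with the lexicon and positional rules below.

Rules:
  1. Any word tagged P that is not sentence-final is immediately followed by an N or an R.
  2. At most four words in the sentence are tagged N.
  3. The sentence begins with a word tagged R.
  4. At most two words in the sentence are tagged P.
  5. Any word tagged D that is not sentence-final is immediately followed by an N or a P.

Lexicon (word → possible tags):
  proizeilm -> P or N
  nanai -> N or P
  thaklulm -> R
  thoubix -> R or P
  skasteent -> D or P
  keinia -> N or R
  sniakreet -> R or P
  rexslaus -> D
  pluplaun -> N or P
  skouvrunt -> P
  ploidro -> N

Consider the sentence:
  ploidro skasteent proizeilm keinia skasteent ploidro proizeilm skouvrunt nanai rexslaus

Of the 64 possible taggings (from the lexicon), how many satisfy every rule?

Candidates per position — 1:ploidro {N}; 2:skasteent {D,P}; 3:proizeilm {P,N}; 4:keinia {N,R}; 5:skasteent {D,P}; 6:ploidro {N}; 7:proizeilm {P,N}; 8:skouvrunt {P}; 9:nanai {N,P}; 10:rexslaus {D}.
There are 64 candidate sequences in total.
Rule 3 cannot be satisfied by any choice of tags from the lexicon.
So there is no consistent tagging.
Count = 0.

0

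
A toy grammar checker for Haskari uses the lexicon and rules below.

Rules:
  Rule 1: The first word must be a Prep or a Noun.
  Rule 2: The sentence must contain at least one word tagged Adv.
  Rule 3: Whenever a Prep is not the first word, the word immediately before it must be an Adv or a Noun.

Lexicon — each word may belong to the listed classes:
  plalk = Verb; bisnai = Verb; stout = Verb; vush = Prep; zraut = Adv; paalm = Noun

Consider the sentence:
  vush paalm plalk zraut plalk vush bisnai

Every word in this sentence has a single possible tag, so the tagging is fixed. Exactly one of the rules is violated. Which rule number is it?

Fixed tagging: Prep Noun Verb Adv Verb Prep Verb.
Applying the rules: R1 pass, R2 pass, R3 fail.
Only rule 3 fails.

3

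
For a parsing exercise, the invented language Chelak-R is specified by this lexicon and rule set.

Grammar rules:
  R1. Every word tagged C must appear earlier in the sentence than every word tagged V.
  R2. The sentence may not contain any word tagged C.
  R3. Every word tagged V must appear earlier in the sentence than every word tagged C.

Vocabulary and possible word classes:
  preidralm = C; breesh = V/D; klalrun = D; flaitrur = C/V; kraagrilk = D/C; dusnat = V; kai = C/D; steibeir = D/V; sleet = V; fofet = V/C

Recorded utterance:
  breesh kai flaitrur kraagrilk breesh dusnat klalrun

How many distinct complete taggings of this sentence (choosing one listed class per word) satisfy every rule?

Candidates per position — 1:breesh {V,D}; 2:kai {C,D}; 3:flaitrur {C,V}; 4:kraagrilk {D,C}; 5:breesh {V,D}; 6:dusnat {V}; 7:klalrun {D}.
There are 32 candidate sequences in total.
The sequences that satisfy every rule: V D V D V V D; V D V D D V D; D D V D V V D; D D V D D V D.
Count = 4.

4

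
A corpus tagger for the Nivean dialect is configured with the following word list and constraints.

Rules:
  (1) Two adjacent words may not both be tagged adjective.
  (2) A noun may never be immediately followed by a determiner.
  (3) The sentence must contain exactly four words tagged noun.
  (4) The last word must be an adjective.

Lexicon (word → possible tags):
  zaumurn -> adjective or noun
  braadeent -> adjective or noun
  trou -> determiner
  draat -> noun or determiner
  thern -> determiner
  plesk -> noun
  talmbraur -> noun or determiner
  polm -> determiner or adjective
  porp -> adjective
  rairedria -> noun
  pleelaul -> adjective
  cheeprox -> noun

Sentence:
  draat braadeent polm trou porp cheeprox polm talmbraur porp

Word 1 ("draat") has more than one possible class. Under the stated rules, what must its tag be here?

Candidates per position — 1:draat {noun,determiner}; 2:braadeent {adjective,noun}; 3:polm {determiner,adjective}; 4:trou {determiner}; 5:porp {adjective}; 6:cheeprox {noun}; 7:polm {determiner,adjective}; 8:talmbraur {noun,determiner}; 9:porp {adjective}.
Word 1 cannot be determiner — rule 3 would then fail for every completion. It is noun.
Word 2 cannot be adjective — rule 3 would then fail for every completion. It is noun.
Word 3 cannot be determiner — rule 2 would then fail for every completion. It is adjective.
Word 7 cannot be determiner — rule 2 would then fail for every completion. It is adjective.
Word 8 cannot be determiner — rule 3 would then fail for every completion. It is noun.
The unique satisfying tagging is: noun noun adjective determiner adjective noun adjective noun adjective.
Rule-by-rule: rule 1 holds; rule 2 holds; rule 3 holds; rule 4 holds.

noun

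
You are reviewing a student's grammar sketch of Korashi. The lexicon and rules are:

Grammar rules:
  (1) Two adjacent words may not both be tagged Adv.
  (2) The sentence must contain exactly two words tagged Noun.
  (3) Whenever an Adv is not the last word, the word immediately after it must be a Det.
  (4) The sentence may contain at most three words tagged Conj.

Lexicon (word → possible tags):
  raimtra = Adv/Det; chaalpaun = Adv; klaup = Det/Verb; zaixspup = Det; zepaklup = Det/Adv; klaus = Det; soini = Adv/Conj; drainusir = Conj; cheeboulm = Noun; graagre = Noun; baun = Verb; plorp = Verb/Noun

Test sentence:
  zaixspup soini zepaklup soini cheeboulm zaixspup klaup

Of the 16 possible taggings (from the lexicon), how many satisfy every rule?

Candidates per position — 1:zaixspup {Det}; 2:soini {Adv,Conj}; 3:zepaklup {Det,Adv}; 4:soini {Adv,Conj}; 5:cheeboulm {Noun}; 6:zaixspup {Det}; 7:klaup {Det,Verb}.
There are 16 candidate sequences in total.
Rule 2 cannot be satisfied by any choice of tags from the lexicon.
So there is no consistent tagging.
Count = 0.

0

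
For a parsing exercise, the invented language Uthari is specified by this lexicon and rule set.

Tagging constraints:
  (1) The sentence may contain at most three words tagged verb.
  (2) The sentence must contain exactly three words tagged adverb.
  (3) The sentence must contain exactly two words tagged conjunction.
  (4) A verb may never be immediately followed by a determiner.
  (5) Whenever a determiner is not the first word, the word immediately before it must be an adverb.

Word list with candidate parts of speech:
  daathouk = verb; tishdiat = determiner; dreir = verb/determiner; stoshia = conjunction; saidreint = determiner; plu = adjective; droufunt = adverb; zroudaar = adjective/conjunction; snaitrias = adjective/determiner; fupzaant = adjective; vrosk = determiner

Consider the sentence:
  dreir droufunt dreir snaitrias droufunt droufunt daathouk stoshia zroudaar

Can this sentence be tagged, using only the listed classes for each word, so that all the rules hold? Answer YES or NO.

YES

Candidates per position — 1:dreir {verb,determiner}; 2:droufunt {adverb}; 3:dreir {verb,determiner}; 4:snaitrias {adjective,determiner}; 5:droufunt {adverb}; 6:droufunt {adverb}; 7:daathouk {verb}; 8:stoshia {conjunction}; 9:zroudaar {adjective,conjunction}.
One satisfying assignment: verb adverb verb adjective adverb adverb verb conjunction conjunction.
Verifying each rule — rule 1 holds; rule 2 holds; rule 3 holds; rule 4 holds; rule 5 holds.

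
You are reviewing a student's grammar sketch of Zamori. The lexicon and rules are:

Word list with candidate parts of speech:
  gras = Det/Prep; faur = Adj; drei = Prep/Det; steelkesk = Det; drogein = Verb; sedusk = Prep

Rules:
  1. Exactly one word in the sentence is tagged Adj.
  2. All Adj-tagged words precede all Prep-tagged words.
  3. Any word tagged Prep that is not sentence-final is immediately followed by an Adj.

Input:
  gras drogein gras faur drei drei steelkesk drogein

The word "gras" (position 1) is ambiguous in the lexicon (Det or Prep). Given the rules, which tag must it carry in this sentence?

Det

Candidates per position — 1:gras {Det,Prep}; 2:drogein {Verb}; 3:gras {Det,Prep}; 4:faur {Adj}; 5:drei {Prep,Det}; 6:drei {Prep,Det}; 7:steelkesk {Det}; 8:drogein {Verb}.
At position 1, choosing Prep makes rule 2 impossible to satisfy; hence Det.
At position 3, choosing Prep makes rule 2 impossible to satisfy; hence Det.
At position 5, choosing Prep makes rule 3 impossible to satisfy; hence Det.
At position 6, choosing Prep makes rule 3 impossible to satisfy; hence Det.
The only consistent sequence is: Det Verb Det Adj Det Det Det Verb.
Checking: rule 1 satisfied; rule 2 satisfied; rule 3 satisfied.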